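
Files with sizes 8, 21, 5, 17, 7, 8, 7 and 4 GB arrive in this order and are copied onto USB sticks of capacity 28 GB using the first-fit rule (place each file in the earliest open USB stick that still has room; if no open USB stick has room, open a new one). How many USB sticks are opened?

  8 → USB stick 1 (new)  [load 8/28]
  21 → USB stick 2 (new)  [load 21/28]
  5 → USB stick 1  [load 13/28]
  17 → USB stick 3 (new)  [load 17/28]
  7 → USB stick 1  [load 20/28]
  8 → USB stick 1  [load 28/28]
  7 → USB stick 2  [load 28/28]
  4 → USB stick 3  [load 21/28]
3 USB sticks opened.

3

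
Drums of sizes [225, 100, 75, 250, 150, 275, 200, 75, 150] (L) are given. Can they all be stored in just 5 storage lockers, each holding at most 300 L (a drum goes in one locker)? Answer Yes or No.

Total = 1500 L; ⌈1500/300⌉ = 5.
The bound of 5 does not rule out 5, but exhaustive search shows no assignment into 5 storage lockers of capacity 300 L exists — the minimum is 6.

No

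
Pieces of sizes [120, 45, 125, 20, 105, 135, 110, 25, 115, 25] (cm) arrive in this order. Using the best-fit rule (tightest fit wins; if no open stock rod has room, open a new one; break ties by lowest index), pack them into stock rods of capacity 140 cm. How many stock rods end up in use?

7

  120 → stock rod 1 (new)  [load 120/140]
  45 → stock rod 2 (new)  [load 45/140]
  125 → stock rod 3 (new)  [load 125/140]
  20 → stock rod 1  [load 140/140]
  105 → stock rod 4 (new)  [load 105/140]
  135 → stock rod 5 (new)  [load 135/140]
  110 → stock rod 6 (new)  [load 110/140]
  25 → stock rod 6  [load 135/140]
  115 → stock rod 7 (new)  [load 115/140]
  25 → stock rod 7  [load 140/140]
7 stock rods opened.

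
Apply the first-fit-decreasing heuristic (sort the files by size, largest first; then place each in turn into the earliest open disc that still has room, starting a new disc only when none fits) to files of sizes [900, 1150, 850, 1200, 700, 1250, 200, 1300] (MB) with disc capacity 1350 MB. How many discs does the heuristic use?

7

Sorted descending: 1300, 1250, 1200, 1150, 900, 850, 700, 200.
  1300 → disc 1 (new)  [load 1300/1350]
  1250 → disc 2 (new)  [load 1250/1350]
  1200 → disc 3 (new)  [load 1200/1350]
  1150 → disc 4 (new)  [load 1150/1350]
  900 → disc 5 (new)  [load 900/1350]
  850 → disc 6 (new)  [load 850/1350]
  700 → disc 7 (new)  [load 700/1350]
  200 → disc 4  [load 1350/1350]
7 discs opened.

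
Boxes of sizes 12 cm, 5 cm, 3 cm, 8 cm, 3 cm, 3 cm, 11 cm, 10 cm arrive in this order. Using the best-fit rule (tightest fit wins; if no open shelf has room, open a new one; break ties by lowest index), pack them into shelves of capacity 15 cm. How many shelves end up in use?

  12 → shelf 1 (new)  [load 12/15]
  5 → shelf 2 (new)  [load 5/15]
  3 → shelf 1  [load 15/15]
  8 → shelf 2  [load 13/15]
  3 → shelf 3 (new)  [load 3/15]
  3 → shelf 3  [load 6/15]
  11 → shelf 4 (new)  [load 11/15]
  10 → shelf 5 (new)  [load 10/15]
5 shelves opened.

5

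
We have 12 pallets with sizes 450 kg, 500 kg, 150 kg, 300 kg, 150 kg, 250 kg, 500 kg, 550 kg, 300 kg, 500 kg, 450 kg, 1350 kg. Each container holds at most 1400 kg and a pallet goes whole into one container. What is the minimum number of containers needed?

4

Total = 1350 + 550 + 500 + 500 + 500 + 450 + 450 + 300 + 300 + 250 + 150 + 150 = 5450 kg.
Lower bound: ⌈5450/1400⌉ = 4 containers.
A packing using 4 containers:
  container 1: 1350 = 1350
  container 2: 550 + 500 + 300 = 1350
  container 3: 500 + 500 + 250 + 150 = 1400
  container 4: 450 + 450 + 300 + 150 = 1350
This matches the lower bound, so 4 is optimal.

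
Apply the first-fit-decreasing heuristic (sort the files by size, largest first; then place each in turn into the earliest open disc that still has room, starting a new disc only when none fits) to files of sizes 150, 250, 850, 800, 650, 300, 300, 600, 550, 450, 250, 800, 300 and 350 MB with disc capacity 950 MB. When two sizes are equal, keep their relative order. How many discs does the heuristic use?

Sorted descending: 850, 800, 800, 650, 600, 550, 450, 350, 300, 300, 300, 250, 250, 150.
  850 → disc 1 (new)  [load 850/950]
  800 → disc 2 (new)  [load 800/950]
  800 → disc 3 (new)  [load 800/950]
  650 → disc 4 (new)  [load 650/950]
  600 → disc 5 (new)  [load 600/950]
  550 → disc 6 (new)  [load 550/950]
  450 → disc 7 (new)  [load 450/950]
  350 → disc 5  [load 950/950]
  300 → disc 4  [load 950/950]
  300 → disc 6  [load 850/950]
  300 → disc 7  [load 750/950]
  250 → disc 8 (new)  [load 250/950]
  250 → disc 8  [load 500/950]
  150 → disc 2  [load 950/950]
8 discs opened.

8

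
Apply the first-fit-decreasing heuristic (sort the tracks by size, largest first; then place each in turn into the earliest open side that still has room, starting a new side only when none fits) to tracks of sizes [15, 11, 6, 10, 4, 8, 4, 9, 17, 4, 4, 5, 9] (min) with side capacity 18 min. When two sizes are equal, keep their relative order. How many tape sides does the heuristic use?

Sorted descending: 17, 15, 11, 10, 9, 9, 8, 6, 5, 4, 4, 4, 4.
  17 → side 1 (new)  [load 17/18]
  15 → side 2 (new)  [load 15/18]
  11 → side 3 (new)  [load 11/18]
  10 → side 4 (new)  [load 10/18]
  9 → side 5 (new)  [load 9/18]
  9 → side 5  [load 18/18]
  8 → side 4  [load 18/18]
  6 → side 3  [load 17/18]
  5 → side 6 (new)  [load 5/18]
  4 → side 6  [load 9/18]
  4 → side 6  [load 13/18]
  4 → side 6  [load 17/18]
  4 → side 7 (new)  [load 4/18]
7 tape sides opened.

7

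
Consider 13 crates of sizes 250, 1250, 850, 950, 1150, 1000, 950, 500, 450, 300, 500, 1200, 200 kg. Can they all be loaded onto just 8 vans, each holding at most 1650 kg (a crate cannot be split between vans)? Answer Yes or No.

A valid assignment using 7 vans:
  van 1: 1250 + 300 = 1550
  van 2: 1200 + 450 = 1650
  van 3: 1150 + 500 = 1650
  van 4: 1000 + 500 = 1500
  van 5: 950 + 250 + 200 = 1400
  van 6: 950 = 950
  van 7: 850 = 850
That uses only 7 ≤ 8, so 8 vans are enough.

Yes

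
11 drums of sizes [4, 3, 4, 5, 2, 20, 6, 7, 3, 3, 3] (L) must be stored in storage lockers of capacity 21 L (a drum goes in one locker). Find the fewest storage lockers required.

Total = 20 + 7 + 6 + 5 + 4 + 4 + 3 + 3 + 3 + 3 + 2 = 60 L.
Lower bound: ⌈60/21⌉ = 3 storage lockers.
A packing using 3 storage lockers:
  locker 1: 20 = 20
  locker 2: 7 + 6 + 5 + 3 = 21
  locker 3: 4 + 4 + 3 + 3 + 3 + 2 = 19
This matches the lower bound, so 3 is optimal.

3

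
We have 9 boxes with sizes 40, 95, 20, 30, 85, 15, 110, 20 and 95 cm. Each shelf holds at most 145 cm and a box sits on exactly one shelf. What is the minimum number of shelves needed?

4

Total = 110 + 95 + 95 + 85 + 40 + 30 + 20 + 20 + 15 = 510 cm.
Lower bound: ⌈510/145⌉ = 4 shelves.
A packing using 4 shelves:
  shelf 1: 110 + 30 = 140
  shelf 2: 95 + 40 = 135
  shelf 3: 95 + 20 + 20 = 135
  shelf 4: 85 + 15 = 100
This matches the lower bound, so 4 is optimal.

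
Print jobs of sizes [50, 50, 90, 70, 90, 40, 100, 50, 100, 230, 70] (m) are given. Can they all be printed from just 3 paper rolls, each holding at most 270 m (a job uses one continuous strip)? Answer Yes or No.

Total = 940 m; ⌈940/270⌉ = 4.
At least 4 paper rolls are required, but only 3 are allowed.

No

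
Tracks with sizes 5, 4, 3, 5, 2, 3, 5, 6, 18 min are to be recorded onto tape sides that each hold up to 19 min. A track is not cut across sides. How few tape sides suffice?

3

Total = 18 + 6 + 5 + 5 + 5 + 4 + 3 + 3 + 2 = 51 min.
Lower bound: ⌈51/19⌉ = 3 tape sides.
A packing using 3 tape sides:
  side 1: 18 = 18
  side 2: 6 + 5 + 5 + 3 = 19
  side 3: 5 + 4 + 3 + 2 = 14
This matches the lower bound, so 3 is optimal.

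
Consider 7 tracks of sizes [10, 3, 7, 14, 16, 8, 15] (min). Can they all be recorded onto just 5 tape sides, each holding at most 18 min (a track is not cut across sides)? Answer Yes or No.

Yes

A valid assignment using 5 tape sides:
  side 1: 16 = 16
  side 2: 15 + 3 = 18
  side 3: 14 = 14
  side 4: 10 + 8 = 18
  side 5: 7 = 7
Every load is within 18 min, so 5 tape sides suffice.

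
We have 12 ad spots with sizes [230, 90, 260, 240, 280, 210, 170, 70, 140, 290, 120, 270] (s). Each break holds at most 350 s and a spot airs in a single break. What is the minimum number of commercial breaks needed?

Total = 290 + 280 + 270 + 260 + 240 + 230 + 210 + 170 + 140 + 120 + 90 + 70 = 2370 s.
Lower bound: ⌈2370/350⌉ = 7 commercial breaks.
A packing using 8 commercial breaks:
  break 1: 290 = 290
  break 2: 280 + 70 = 350
  break 3: 270 = 270
  break 4: 260 + 90 = 350
  break 5: 240 = 240
  break 6: 230 + 120 = 350
  break 7: 210 + 140 = 350
  break 8: 170 = 170
No arrangement into 7 commercial breaks stays within capacity, so 8 is optimal.

8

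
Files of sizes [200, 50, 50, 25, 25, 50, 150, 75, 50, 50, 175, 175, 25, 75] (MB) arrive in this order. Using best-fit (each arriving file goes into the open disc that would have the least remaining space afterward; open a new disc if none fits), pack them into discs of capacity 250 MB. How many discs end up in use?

5

  200 → disc 1 (new)  [load 200/250]
  50 → disc 1  [load 250/250]
  50 → disc 2 (new)  [load 50/250]
  25 → disc 2  [load 75/250]
  25 → disc 2  [load 100/250]
  50 → disc 2  [load 150/250]
  150 → disc 3 (new)  [load 150/250]
  75 → disc 2  [load 225/250]
  50 → disc 3  [load 200/250]
  50 → disc 3  [load 250/250]
  175 → disc 4 (new)  [load 175/250]
  175 → disc 5 (new)  [load 175/250]
  25 → disc 2  [load 250/250]
  75 → disc 4  [load 250/250]
5 discs opened.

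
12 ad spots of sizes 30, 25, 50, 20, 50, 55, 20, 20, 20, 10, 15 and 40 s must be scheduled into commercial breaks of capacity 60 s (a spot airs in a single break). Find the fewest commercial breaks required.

7

Total = 55 + 50 + 50 + 40 + 30 + 25 + 20 + 20 + 20 + 20 + 15 + 10 = 355 s.
Lower bound: ⌈355/60⌉ = 6 commercial breaks.
A packing using 7 commercial breaks:
  break 1: 55 = 55
  break 2: 50 + 10 = 60
  break 3: 50 = 50
  break 4: 40 + 20 = 60
  break 5: 30 + 25 = 55
  break 6: 20 + 20 + 20 = 60
  break 7: 15 = 15
No arrangement into 6 commercial breaks stays within capacity, so 7 is optimal.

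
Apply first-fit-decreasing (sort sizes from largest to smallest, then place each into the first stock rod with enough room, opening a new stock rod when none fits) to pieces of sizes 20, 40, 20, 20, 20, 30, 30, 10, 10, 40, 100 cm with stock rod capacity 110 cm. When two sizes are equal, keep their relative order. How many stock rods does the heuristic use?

4

Sorted descending: 100, 40, 40, 30, 30, 20, 20, 20, 20, 10, 10.
  100 → stock rod 1 (new)  [load 100/110]
  40 → stock rod 2 (new)  [load 40/110]
  40 → stock rod 2  [load 80/110]
  30 → stock rod 2  [load 110/110]
  30 → stock rod 3 (new)  [load 30/110]
  20 → stock rod 3  [load 50/110]
  20 → stock rod 3  [load 70/110]
  20 → stock rod 3  [load 90/110]
  20 → stock rod 3  [load 110/110]
  10 → stock rod 1  [load 110/110]
  10 → stock rod 4 (new)  [load 10/110]
4 stock rods opened.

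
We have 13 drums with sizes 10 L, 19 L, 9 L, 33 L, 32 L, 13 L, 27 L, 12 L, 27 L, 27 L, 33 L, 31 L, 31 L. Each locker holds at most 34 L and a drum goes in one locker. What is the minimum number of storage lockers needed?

10

Total = 33 + 33 + 32 + 31 + 31 + 27 + 27 + 27 + 19 + 13 + 12 + 10 + 9 = 304 L.
Lower bound: ⌈304/34⌉ = 9 storage lockers.
A packing using 10 storage lockers:
  locker 1: 33 = 33
  locker 2: 33 = 33
  locker 3: 32 = 32
  locker 4: 31 = 31
  locker 5: 31 = 31
  locker 6: 27 = 27
  locker 7: 27 = 27
  locker 8: 27 = 27
  locker 9: 19 + 13 = 32
  locker 10: 12 + 10 + 9 = 31
No arrangement into 9 storage lockers stays within capacity, so 10 is optimal.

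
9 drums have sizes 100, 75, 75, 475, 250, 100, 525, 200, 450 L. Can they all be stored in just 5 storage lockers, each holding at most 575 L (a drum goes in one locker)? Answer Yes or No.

Yes

A valid assignment using 5 storage lockers:
  locker 1: 525 = 525
  locker 2: 475 + 100 = 575
  locker 3: 450 + 100 = 550
  locker 4: 250 + 200 + 75 = 525
  locker 5: 75 = 75
Every load is within 575 L, so 5 storage lockers suffice.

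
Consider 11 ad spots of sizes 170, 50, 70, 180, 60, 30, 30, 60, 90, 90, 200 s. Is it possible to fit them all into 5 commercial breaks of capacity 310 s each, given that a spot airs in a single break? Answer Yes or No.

Yes

A valid assignment using 4 commercial breaks:
  break 1: 200 + 90 = 290
  break 2: 180 + 90 + 30 = 300
  break 3: 170 + 70 + 60 = 300
  break 4: 60 + 50 + 30 = 140
That uses only 4 ≤ 5, so 5 commercial breaks are enough.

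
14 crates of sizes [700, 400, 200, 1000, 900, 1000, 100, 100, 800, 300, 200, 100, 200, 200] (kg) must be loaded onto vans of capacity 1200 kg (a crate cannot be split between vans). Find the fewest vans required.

6

Total = 1000 + 1000 + 900 + 800 + 700 + 400 + 300 + 200 + 200 + 200 + 200 + 100 + 100 + 100 = 6200 kg.
Lower bound: ⌈6200/1200⌉ = 6 vans.
A packing using 6 vans:
  van 1: 1000 + 200 = 1200
  van 2: 1000 + 200 = 1200
  van 3: 900 + 300 = 1200
  van 4: 800 + 400 = 1200
  van 5: 700 + 200 + 200 + 100 = 1200
  van 6: 100 + 100 = 200
This matches the lower bound, so 6 is optimal.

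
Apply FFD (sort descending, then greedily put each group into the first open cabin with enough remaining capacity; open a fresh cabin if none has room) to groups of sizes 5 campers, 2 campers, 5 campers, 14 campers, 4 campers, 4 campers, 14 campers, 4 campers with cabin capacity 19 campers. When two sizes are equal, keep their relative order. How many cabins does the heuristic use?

Sorted descending: 14, 14, 5, 5, 4, 4, 4, 2.
  14 → cabin 1 (new)  [load 14/19]
  14 → cabin 2 (new)  [load 14/19]
  5 → cabin 1  [load 19/19]
  5 → cabin 2  [load 19/19]
  4 → cabin 3 (new)  [load 4/19]
  4 → cabin 3  [load 8/19]
  4 → cabin 3  [load 12/19]
  2 → cabin 3  [load 14/19]
3 cabins opened.

3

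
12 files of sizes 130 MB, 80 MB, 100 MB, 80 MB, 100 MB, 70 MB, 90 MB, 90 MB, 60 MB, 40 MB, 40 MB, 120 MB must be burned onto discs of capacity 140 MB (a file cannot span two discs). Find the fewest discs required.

Total = 130 + 120 + 100 + 100 + 90 + 90 + 80 + 80 + 70 + 60 + 40 + 40 = 1000 MB.
Lower bound: ⌈1000/140⌉ = 8 discs.
A packing using 9 discs:
  disc 1: 130 = 130
  disc 2: 120 = 120
  disc 3: 100 + 40 = 140
  disc 4: 100 + 40 = 140
  disc 5: 90 = 90
  disc 6: 90 = 90
  disc 7: 80 + 60 = 140
  disc 8: 80 = 80
  disc 9: 70 = 70
No arrangement into 8 discs stays within capacity, so 9 is optimal.

9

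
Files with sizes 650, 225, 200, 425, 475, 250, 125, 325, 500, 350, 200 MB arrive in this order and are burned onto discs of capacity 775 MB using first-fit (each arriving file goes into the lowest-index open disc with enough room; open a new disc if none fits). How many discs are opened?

  650 → disc 1 (new)  [load 650/775]
  225 → disc 2 (new)  [load 225/775]
  200 → disc 2  [load 425/775]
  425 → disc 3 (new)  [load 425/775]
  475 → disc 4 (new)  [load 475/775]
  250 → disc 2  [load 675/775]
  125 → disc 1  [load 775/775]
  325 → disc 3  [load 750/775]
  500 → disc 5 (new)  [load 500/775]
  350 → disc 6 (new)  [load 350/775]
  200 → disc 4  [load 675/775]
6 discs opened.

6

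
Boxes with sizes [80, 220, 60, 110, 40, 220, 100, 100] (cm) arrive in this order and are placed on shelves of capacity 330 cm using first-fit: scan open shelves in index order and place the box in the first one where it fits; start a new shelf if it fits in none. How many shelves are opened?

  80 → shelf 1 (new)  [load 80/330]
  220 → shelf 1  [load 300/330]
  60 → shelf 2 (new)  [load 60/330]
  110 → shelf 2  [load 170/330]
  40 → shelf 2  [load 210/330]
  220 → shelf 3 (new)  [load 220/330]
  100 → shelf 2  [load 310/330]
  100 → shelf 3  [load 320/330]
3 shelves opened.

3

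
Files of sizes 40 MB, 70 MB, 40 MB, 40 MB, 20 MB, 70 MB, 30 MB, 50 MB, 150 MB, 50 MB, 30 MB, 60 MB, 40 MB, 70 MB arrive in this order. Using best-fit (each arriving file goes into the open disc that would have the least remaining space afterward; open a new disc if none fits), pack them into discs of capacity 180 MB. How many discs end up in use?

5

  40 → disc 1 (new)  [load 40/180]
  70 → disc 1  [load 110/180]
  40 → disc 1  [load 150/180]
  40 → disc 2 (new)  [load 40/180]
  20 → disc 1  [load 170/180]
  70 → disc 2  [load 110/180]
  30 → disc 2  [load 140/180]
  50 → disc 3 (new)  [load 50/180]
  150 → disc 4 (new)  [load 150/180]
  50 → disc 3  [load 100/180]
  30 → disc 4  [load 180/180]
  60 → disc 3  [load 160/180]
  40 → disc 2  [load 180/180]
  70 → disc 5 (new)  [load 70/180]
5 discs opened.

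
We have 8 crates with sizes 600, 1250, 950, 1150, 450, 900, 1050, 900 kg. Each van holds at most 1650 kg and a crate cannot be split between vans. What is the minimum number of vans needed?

Total = 1250 + 1150 + 1050 + 950 + 900 + 900 + 600 + 450 = 7250 kg.
Lower bound: ⌈7250/1650⌉ = 5 vans.
Also, 6 crates each exceed 825 kg, and no two of those can share a van, so at least 6 vans are needed.
A packing using 6 vans:
  van 1: 1250 = 1250
  van 2: 1150 + 450 = 1600
  van 3: 1050 + 600 = 1650
  van 4: 950 = 950
  van 5: 900 = 900
  van 6: 900 = 900
This matches the lower bound, so 6 is optimal.

6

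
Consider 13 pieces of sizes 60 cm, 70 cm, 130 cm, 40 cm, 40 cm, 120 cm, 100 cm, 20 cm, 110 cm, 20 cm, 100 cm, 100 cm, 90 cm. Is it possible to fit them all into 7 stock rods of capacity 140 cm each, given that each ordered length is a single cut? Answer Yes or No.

Total = 1000 cm; ⌈1000/140⌉ = 8.
At least 8 stock rods are required, but only 7 are allowed.

No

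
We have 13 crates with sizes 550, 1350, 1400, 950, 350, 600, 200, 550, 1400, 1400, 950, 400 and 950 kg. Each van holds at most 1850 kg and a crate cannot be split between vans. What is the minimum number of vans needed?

Total = 1400 + 1400 + 1400 + 1350 + 950 + 950 + 950 + 600 + 550 + 550 + 400 + 350 + 200 = 11050 kg.
Lower bound: ⌈11050/1850⌉ = 6 vans.
Also, 7 crates each exceed 925 kg, and no two of those can share a van, so at least 7 vans are needed.
A packing using 7 vans:
  van 1: 1400 + 400 = 1800
  van 2: 1400 + 350 = 1750
  van 3: 1400 + 200 = 1600
  van 4: 1350 = 1350
  van 5: 950 + 600 = 1550
  van 6: 950 + 550 = 1500
  van 7: 950 + 550 = 1500
This matches the lower bound, so 7 is optimal.

7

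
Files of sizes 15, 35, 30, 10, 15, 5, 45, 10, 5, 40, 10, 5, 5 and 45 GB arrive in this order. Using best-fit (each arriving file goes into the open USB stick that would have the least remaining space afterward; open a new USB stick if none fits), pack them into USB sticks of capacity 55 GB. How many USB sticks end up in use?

5

  15 → USB stick 1 (new)  [load 15/55]
  35 → USB stick 1  [load 50/55]
  30 → USB stick 2 (new)  [load 30/55]
  10 → USB stick 2  [load 40/55]
  15 → USB stick 2  [load 55/55]
  5 → USB stick 1  [load 55/55]
  45 → USB stick 3 (new)  [load 45/55]
  10 → USB stick 3  [load 55/55]
  5 → USB stick 4 (new)  [load 5/55]
  40 → USB stick 4  [load 45/55]
  10 → USB stick 4  [load 55/55]
  5 → USB stick 5 (new)  [load 5/55]
  5 → USB stick 5  [load 10/55]
  45 → USB stick 5  [load 55/55]
5 USB sticks opened.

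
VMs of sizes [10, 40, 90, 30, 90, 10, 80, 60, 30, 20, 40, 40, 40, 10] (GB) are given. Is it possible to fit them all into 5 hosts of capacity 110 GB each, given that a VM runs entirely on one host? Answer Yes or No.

No

Total = 590 GB; ⌈590/110⌉ = 6.
At least 6 hosts are required, but only 5 are allowed.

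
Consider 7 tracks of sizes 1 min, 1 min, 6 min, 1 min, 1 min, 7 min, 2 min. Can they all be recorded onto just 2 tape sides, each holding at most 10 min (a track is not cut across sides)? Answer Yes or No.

A valid assignment using 2 tape sides:
  side 1: 7 + 2 + 1 = 10
  side 2: 6 + 1 + 1 + 1 = 9
Every load is within 10 min, so 2 tape sides suffice.

Yes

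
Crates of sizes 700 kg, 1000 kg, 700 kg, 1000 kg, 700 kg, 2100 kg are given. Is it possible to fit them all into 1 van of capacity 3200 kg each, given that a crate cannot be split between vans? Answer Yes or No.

Total = 6200 kg; ⌈6200/3200⌉ = 2.
At least 2 vans are required, but only 1 is allowed.

No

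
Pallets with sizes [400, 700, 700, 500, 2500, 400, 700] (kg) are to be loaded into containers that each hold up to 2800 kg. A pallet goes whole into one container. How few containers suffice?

Total = 2500 + 700 + 700 + 700 + 500 + 400 + 400 = 5900 kg.
Lower bound: ⌈5900/2800⌉ = 3 containers.
A packing using 3 containers:
  container 1: 2500 = 2500
  container 2: 700 + 700 + 700 + 500 = 2600
  container 3: 400 + 400 = 800
This matches the lower bound, so 3 is optimal.

3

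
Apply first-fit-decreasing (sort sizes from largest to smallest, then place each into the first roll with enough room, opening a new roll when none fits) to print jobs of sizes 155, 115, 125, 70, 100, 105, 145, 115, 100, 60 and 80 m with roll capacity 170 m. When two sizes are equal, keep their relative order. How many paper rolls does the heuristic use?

9

Sorted descending: 155, 145, 125, 115, 115, 105, 100, 100, 80, 70, 60.
  155 → roll 1 (new)  [load 155/170]
  145 → roll 2 (new)  [load 145/170]
  125 → roll 3 (new)  [load 125/170]
  115 → roll 4 (new)  [load 115/170]
  115 → roll 5 (new)  [load 115/170]
  105 → roll 6 (new)  [load 105/170]
  100 → roll 7 (new)  [load 100/170]
  100 → roll 8 (new)  [load 100/170]
  80 → roll 9 (new)  [load 80/170]
  70 → roll 7  [load 170/170]
  60 → roll 6  [load 165/170]
9 paper rolls opened.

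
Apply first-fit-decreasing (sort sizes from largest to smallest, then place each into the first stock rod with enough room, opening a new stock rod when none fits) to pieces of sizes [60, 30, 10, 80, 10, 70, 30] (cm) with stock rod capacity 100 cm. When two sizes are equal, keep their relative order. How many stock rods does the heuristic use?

Sorted descending: 80, 70, 60, 30, 30, 10, 10.
  80 → stock rod 1 (new)  [load 80/100]
  70 → stock rod 2 (new)  [load 70/100]
  60 → stock rod 3 (new)  [load 60/100]
  30 → stock rod 2  [load 100/100]
  30 → stock rod 3  [load 90/100]
  10 → stock rod 1  [load 90/100]
  10 → stock rod 1  [load 100/100]
3 stock rods opened.

3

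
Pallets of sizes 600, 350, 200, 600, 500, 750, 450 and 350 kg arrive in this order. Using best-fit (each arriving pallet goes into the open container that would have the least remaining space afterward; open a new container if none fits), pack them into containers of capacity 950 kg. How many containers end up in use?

5

  600 → container 1 (new)  [load 600/950]
  350 → container 1  [load 950/950]
  200 → container 2 (new)  [load 200/950]
  600 → container 2  [load 800/950]
  500 → container 3 (new)  [load 500/950]
  750 → container 4 (new)  [load 750/950]
  450 → container 3  [load 950/950]
  350 → container 5 (new)  [load 350/950]
5 containers opened.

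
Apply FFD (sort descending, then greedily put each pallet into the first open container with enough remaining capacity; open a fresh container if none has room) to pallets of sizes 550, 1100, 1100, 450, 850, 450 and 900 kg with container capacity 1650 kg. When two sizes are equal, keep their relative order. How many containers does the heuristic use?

Sorted descending: 1100, 1100, 900, 850, 550, 450, 450.
  1100 → container 1 (new)  [load 1100/1650]
  1100 → container 2 (new)  [load 1100/1650]
  900 → container 3 (new)  [load 900/1650]
  850 → container 4 (new)  [load 850/1650]
  550 → container 1  [load 1650/1650]
  450 → container 2  [load 1550/1650]
  450 → container 3  [load 1350/1650]
4 containers opened.

4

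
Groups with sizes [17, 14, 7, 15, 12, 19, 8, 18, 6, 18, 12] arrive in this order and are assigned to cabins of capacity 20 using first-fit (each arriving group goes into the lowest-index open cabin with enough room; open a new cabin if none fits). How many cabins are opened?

  17 → cabin 1 (new)  [load 17/20]
  14 → cabin 2 (new)  [load 14/20]
  7 → cabin 3 (new)  [load 7/20]
  15 → cabin 4 (new)  [load 15/20]
  12 → cabin 3  [load 19/20]
  19 → cabin 5 (new)  [load 19/20]
  8 → cabin 6 (new)  [load 8/20]
  18 → cabin 7 (new)  [load 18/20]
  6 → cabin 2  [load 20/20]
  18 → cabin 8 (new)  [load 18/20]
  12 → cabin 6  [load 20/20]
8 cabins opened.

8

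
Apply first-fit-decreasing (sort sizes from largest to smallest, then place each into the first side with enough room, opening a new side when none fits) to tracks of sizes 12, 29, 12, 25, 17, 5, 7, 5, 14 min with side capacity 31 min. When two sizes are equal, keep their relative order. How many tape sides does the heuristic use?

Sorted descending: 29, 25, 17, 14, 12, 12, 7, 5, 5.
  29 → side 1 (new)  [load 29/31]
  25 → side 2 (new)  [load 25/31]
  17 → side 3 (new)  [load 17/31]
  14 → side 3  [load 31/31]
  12 → side 4 (new)  [load 12/31]
  12 → side 4  [load 24/31]
  7 → side 4  [load 31/31]
  5 → side 2  [load 30/31]
  5 → side 5 (new)  [load 5/31]
5 tape sides opened.

5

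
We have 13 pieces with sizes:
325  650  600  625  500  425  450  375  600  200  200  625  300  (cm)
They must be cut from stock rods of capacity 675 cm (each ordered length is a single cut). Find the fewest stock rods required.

Total = 650 + 625 + 625 + 600 + 600 + 500 + 450 + 425 + 375 + 325 + 300 + 200 + 200 = 5875 cm.
Lower bound: ⌈5875/675⌉ = 9 stock rods.
A packing using 10 stock rods:
  stock rod 1: 650 = 650
  stock rod 2: 625 = 625
  stock rod 3: 625 = 625
  stock rod 4: 600 = 600
  stock rod 5: 600 = 600
  stock rod 6: 500 = 500
  stock rod 7: 450 + 200 = 650
  stock rod 8: 425 + 200 = 625
  stock rod 9: 375 + 300 = 675
  stock rod 10: 325 = 325
No arrangement into 9 stock rods stays within capacity, so 10 is optimal.

10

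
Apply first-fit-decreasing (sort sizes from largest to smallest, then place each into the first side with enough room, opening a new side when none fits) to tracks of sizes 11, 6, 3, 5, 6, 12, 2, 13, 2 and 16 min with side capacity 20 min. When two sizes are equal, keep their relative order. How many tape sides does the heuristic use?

4

Sorted descending: 16, 13, 12, 11, 6, 6, 5, 3, 2, 2.
  16 → side 1 (new)  [load 16/20]
  13 → side 2 (new)  [load 13/20]
  12 → side 3 (new)  [load 12/20]
  11 → side 4 (new)  [load 11/20]
  6 → side 2  [load 19/20]
  6 → side 3  [load 18/20]
  5 → side 4  [load 16/20]
  3 → side 1  [load 19/20]
  2 → side 3  [load 20/20]
  2 → side 4  [load 18/20]
4 tape sides opened.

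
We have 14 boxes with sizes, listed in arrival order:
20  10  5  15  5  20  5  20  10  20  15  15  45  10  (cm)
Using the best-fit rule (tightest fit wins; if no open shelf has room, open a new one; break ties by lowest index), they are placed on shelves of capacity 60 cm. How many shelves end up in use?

4

  20 → shelf 1 (new)  [load 20/60]
  10 → shelf 1  [load 30/60]
  5 → shelf 1  [load 35/60]
  15 → shelf 1  [load 50/60]
  5 → shelf 1  [load 55/60]
  20 → shelf 2 (new)  [load 20/60]
  5 → shelf 1  [load 60/60]
  20 → shelf 2  [load 40/60]
  10 → shelf 2  [load 50/60]
  20 → shelf 3 (new)  [load 20/60]
  15 → shelf 3  [load 35/60]
  15 → shelf 3  [load 50/60]
  45 → shelf 4 (new)  [load 45/60]
  10 → shelf 2  [load 60/60]
4 shelves opened.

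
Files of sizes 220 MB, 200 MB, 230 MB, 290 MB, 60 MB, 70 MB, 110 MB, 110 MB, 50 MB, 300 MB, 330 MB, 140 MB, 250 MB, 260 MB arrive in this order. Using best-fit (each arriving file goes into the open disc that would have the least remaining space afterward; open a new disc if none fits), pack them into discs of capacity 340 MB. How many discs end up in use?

9

  220 → disc 1 (new)  [load 220/340]
  200 → disc 2 (new)  [load 200/340]
  230 → disc 3 (new)  [load 230/340]
  290 → disc 4 (new)  [load 290/340]
  60 → disc 3  [load 290/340]
  70 → disc 1  [load 290/340]
  110 → disc 2  [load 310/340]
  110 → disc 5 (new)  [load 110/340]
  50 → disc 1  [load 340/340]
  300 → disc 6 (new)  [load 300/340]
  330 → disc 7 (new)  [load 330/340]
  140 → disc 5  [load 250/340]
  250 → disc 8 (new)  [load 250/340]
  260 → disc 9 (new)  [load 260/340]
9 discs opened.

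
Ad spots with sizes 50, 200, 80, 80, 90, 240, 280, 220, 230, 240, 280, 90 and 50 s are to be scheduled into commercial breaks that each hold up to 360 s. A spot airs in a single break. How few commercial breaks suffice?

Total = 280 + 280 + 240 + 240 + 230 + 220 + 200 + 90 + 90 + 80 + 80 + 50 + 50 = 2130 s.
Lower bound: ⌈2130/360⌉ = 6 commercial breaks.
Also, 7 ad spots each exceed 180 s, and no two of those can share a break, so at least 7 commercial breaks are needed.
A packing using 7 commercial breaks:
  break 1: 280 + 80 = 360
  break 2: 280 + 80 = 360
  break 3: 240 + 90 = 330
  break 4: 240 + 90 = 330
  break 5: 230 + 50 + 50 = 330
  break 6: 220 = 220
  break 7: 200 = 200
This matches the lower bound, so 7 is optimal.

7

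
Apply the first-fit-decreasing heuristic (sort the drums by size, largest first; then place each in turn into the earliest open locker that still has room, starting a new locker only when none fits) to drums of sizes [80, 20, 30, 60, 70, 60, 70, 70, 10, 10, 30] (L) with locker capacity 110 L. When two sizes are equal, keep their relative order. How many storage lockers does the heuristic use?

6

Sorted descending: 80, 70, 70, 70, 60, 60, 30, 30, 20, 10, 10.
  80 → locker 1 (new)  [load 80/110]
  70 → locker 2 (new)  [load 70/110]
  70 → locker 3 (new)  [load 70/110]
  70 → locker 4 (new)  [load 70/110]
  60 → locker 5 (new)  [load 60/110]
  60 → locker 6 (new)  [load 60/110]
  30 → locker 1  [load 110/110]
  30 → locker 2  [load 100/110]
  20 → locker 3  [load 90/110]
  10 → locker 2  [load 110/110]
  10 → locker 3  [load 100/110]
6 storage lockers opened.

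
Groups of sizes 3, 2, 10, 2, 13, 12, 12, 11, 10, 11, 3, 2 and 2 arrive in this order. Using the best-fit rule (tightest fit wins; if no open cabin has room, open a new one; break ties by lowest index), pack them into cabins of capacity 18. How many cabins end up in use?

  3 → cabin 1 (new)  [load 3/18]
  2 → cabin 1  [load 5/18]
  10 → cabin 1  [load 15/18]
  2 → cabin 1  [load 17/18]
  13 → cabin 2 (new)  [load 13/18]
  12 → cabin 3 (new)  [load 12/18]
  12 → cabin 4 (new)  [load 12/18]
  11 → cabin 5 (new)  [load 11/18]
  10 → cabin 6 (new)  [load 10/18]
  11 → cabin 7 (new)  [load 11/18]
  3 → cabin 2  [load 16/18]
  2 → cabin 2  [load 18/18]
  2 → cabin 3  [load 14/18]
7 cabins opened.

7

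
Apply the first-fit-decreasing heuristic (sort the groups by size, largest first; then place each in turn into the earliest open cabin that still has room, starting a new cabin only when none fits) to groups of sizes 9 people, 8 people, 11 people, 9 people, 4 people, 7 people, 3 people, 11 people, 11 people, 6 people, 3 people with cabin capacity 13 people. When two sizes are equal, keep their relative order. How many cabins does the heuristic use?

7

Sorted descending: 11, 11, 11, 9, 9, 8, 7, 6, 4, 3, 3.
  11 → cabin 1 (new)  [load 11/13]
  11 → cabin 2 (new)  [load 11/13]
  11 → cabin 3 (new)  [load 11/13]
  9 → cabin 4 (new)  [load 9/13]
  9 → cabin 5 (new)  [load 9/13]
  8 → cabin 6 (new)  [load 8/13]
  7 → cabin 7 (new)  [load 7/13]
  6 → cabin 7  [load 13/13]
  4 → cabin 4  [load 13/13]
  3 → cabin 5  [load 12/13]
  3 → cabin 6  [load 11/13]
7 cabins opened.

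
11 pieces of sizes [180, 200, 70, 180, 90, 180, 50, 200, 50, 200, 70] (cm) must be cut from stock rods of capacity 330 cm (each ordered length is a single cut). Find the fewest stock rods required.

Total = 200 + 200 + 200 + 180 + 180 + 180 + 90 + 70 + 70 + 50 + 50 = 1470 cm.
Lower bound: ⌈1470/330⌉ = 5 stock rods.
Also, 6 pieces each exceed 165 cm, and no two of those can share a stock rod, so at least 6 stock rods are needed.
A packing using 6 stock rods:
  stock rod 1: 200 + 90 = 290
  stock rod 2: 200 + 70 + 50 = 320
  stock rod 3: 200 + 70 + 50 = 320
  stock rod 4: 180 = 180
  stock rod 5: 180 = 180
  stock rod 6: 180 = 180
This matches the lower bound, so 6 is optimal.

6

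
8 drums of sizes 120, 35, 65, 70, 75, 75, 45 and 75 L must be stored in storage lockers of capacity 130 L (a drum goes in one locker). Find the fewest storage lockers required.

6

Total = 120 + 75 + 75 + 75 + 70 + 65 + 45 + 35 = 560 L.
Lower bound: ⌈560/130⌉ = 5 storage lockers.
A packing using 6 storage lockers:
  locker 1: 120 = 120
  locker 2: 75 + 45 = 120
  locker 3: 75 + 35 = 110
  locker 4: 75 = 75
  locker 5: 70 = 70
  locker 6: 65 = 65
No arrangement into 5 storage lockers stays within capacity, so 6 is optimal.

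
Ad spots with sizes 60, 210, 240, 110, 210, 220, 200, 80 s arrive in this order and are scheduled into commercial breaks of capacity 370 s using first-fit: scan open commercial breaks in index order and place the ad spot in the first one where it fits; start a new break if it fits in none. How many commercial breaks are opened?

  60 → break 1 (new)  [load 60/370]
  210 → break 1  [load 270/370]
  240 → break 2 (new)  [load 240/370]
  110 → break 2  [load 350/370]
  210 → break 3 (new)  [load 210/370]
  220 → break 4 (new)  [load 220/370]
  200 → break 5 (new)  [load 200/370]
  80 → break 1  [load 350/370]
5 commercial breaks opened.

5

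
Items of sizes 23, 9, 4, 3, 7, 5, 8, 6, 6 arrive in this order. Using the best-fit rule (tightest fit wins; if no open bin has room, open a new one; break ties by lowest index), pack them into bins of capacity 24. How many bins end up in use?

4

  23 → bin 1 (new)  [load 23/24]
  9 → bin 2 (new)  [load 9/24]
  4 → bin 2  [load 13/24]
  3 → bin 2  [load 16/24]
  7 → bin 2  [load 23/24]
  5 → bin 3 (new)  [load 5/24]
  8 → bin 3  [load 13/24]
  6 → bin 3  [load 19/24]
  6 → bin 4 (new)  [load 6/24]
4 bins opened.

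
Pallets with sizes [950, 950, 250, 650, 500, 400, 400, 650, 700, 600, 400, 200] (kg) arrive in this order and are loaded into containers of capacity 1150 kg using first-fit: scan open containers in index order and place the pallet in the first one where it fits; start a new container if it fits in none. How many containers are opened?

  950 → container 1 (new)  [load 950/1150]
  950 → container 2 (new)  [load 950/1150]
  250 → container 3 (new)  [load 250/1150]
  650 → container 3  [load 900/1150]
  500 → container 4 (new)  [load 500/1150]
  400 → container 4  [load 900/1150]
  400 → container 5 (new)  [load 400/1150]
  650 → container 5  [load 1050/1150]
  700 → container 6 (new)  [load 700/1150]
  600 → container 7 (new)  [load 600/1150]
  400 → container 6  [load 1100/1150]
  200 → container 1  [load 1150/1150]
7 containers opened.

7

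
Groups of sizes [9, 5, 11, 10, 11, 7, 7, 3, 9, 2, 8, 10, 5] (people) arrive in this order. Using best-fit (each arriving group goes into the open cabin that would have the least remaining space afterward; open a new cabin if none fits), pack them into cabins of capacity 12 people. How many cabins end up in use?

  9 → cabin 1 (new)  [load 9/12]
  5 → cabin 2 (new)  [load 5/12]
  11 → cabin 3 (new)  [load 11/12]
  10 → cabin 4 (new)  [load 10/12]
  11 → cabin 5 (new)  [load 11/12]
  7 → cabin 2  [load 12/12]
  7 → cabin 6 (new)  [load 7/12]
  3 → cabin 1  [load 12/12]
  9 → cabin 7 (new)  [load 9/12]
  2 → cabin 4  [load 12/12]
  8 → cabin 8 (new)  [load 8/12]
  10 → cabin 9 (new)  [load 10/12]
  5 → cabin 6  [load 12/12]
9 cabins opened.

9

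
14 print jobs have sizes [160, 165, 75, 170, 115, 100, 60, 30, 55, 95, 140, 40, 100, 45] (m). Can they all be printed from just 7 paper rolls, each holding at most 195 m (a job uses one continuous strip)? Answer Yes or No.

No

Total = 1350 m; ⌈1350/195⌉ = 7.
The bound of 7 does not rule out 7, but exhaustive search shows no assignment into 7 paper rolls of capacity 195 m exists — the minimum is 8.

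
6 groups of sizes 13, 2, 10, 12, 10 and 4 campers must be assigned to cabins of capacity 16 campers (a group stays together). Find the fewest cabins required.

Total = 13 + 12 + 10 + 10 + 4 + 2 = 51 campers.
Lower bound: ⌈51/16⌉ = 4 cabins.
A packing using 4 cabins:
  cabin 1: 13 + 2 = 15
  cabin 2: 12 + 4 = 16
  cabin 3: 10 = 10
  cabin 4: 10 = 10
This matches the lower bound, so 4 is optimal.

4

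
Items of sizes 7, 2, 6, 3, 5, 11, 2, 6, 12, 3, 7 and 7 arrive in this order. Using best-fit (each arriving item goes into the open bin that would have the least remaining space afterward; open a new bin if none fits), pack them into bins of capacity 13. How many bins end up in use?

7

  7 → bin 1 (new)  [load 7/13]
  2 → bin 1  [load 9/13]
  6 → bin 2 (new)  [load 6/13]
  3 → bin 1  [load 12/13]
  5 → bin 2  [load 11/13]
  11 → bin 3 (new)  [load 11/13]
  2 → bin 2  [load 13/13]
  6 → bin 4 (new)  [load 6/13]
  12 → bin 5 (new)  [load 12/13]
  3 → bin 4  [load 9/13]
  7 → bin 6 (new)  [load 7/13]
  7 → bin 7 (new)  [load 7/13]
7 bins opened.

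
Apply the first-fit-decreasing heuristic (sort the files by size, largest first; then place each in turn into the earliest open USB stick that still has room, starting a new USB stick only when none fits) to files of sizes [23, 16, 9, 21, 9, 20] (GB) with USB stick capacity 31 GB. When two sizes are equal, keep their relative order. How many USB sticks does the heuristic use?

4

Sorted descending: 23, 21, 20, 16, 9, 9.
  23 → USB stick 1 (new)  [load 23/31]
  21 → USB stick 2 (new)  [load 21/31]
  20 → USB stick 3 (new)  [load 20/31]
  16 → USB stick 4 (new)  [load 16/31]
  9 → USB stick 2  [load 30/31]
  9 → USB stick 3  [load 29/31]
4 USB sticks opened.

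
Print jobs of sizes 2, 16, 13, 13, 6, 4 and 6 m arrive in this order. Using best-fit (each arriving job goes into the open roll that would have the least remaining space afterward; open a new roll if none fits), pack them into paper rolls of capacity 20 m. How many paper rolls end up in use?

4

  2 → roll 1 (new)  [load 2/20]
  16 → roll 1  [load 18/20]
  13 → roll 2 (new)  [load 13/20]
  13 → roll 3 (new)  [load 13/20]
  6 → roll 2  [load 19/20]
  4 → roll 3  [load 17/20]
  6 → roll 4 (new)  [load 6/20]
4 paper rolls opened.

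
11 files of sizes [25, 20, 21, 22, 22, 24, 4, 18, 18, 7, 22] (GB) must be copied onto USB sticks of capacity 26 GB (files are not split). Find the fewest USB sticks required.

Total = 25 + 24 + 22 + 22 + 22 + 21 + 20 + 18 + 18 + 7 + 4 = 203 GB.
Lower bound: ⌈203/26⌉ = 8 USB sticks.
Also, 9 files each exceed 13 GB, and no two of those can share a USB stick, so at least 9 USB sticks are needed.
A packing using 9 USB sticks:
  USB stick 1: 25 = 25
  USB stick 2: 24 = 24
  USB stick 3: 22 + 4 = 26
  USB stick 4: 22 = 22
  USB stick 5: 22 = 22
  USB stick 6: 21 = 21
  USB stick 7: 20 = 20
  USB stick 8: 18 + 7 = 25
  USB stick 9: 18 = 18
This matches the lower bound, so 9 is optimal.

9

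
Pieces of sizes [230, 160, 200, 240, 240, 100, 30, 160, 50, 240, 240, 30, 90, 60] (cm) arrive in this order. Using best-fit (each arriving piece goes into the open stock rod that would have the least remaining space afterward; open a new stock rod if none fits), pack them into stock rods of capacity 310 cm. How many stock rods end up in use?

  230 → stock rod 1 (new)  [load 230/310]
  160 → stock rod 2 (new)  [load 160/310]
  200 → stock rod 3 (new)  [load 200/310]
  240 → stock rod 4 (new)  [load 240/310]
  240 → stock rod 5 (new)  [load 240/310]
  100 → stock rod 3  [load 300/310]
  30 → stock rod 4  [load 270/310]
  160 → stock rod 6 (new)  [load 160/310]
  50 → stock rod 5  [load 290/310]
  240 → stock rod 7 (new)  [load 240/310]
  240 → stock rod 8 (new)  [load 240/310]
  30 → stock rod 4  [load 300/310]
  90 → stock rod 2  [load 250/310]
  60 → stock rod 2  [load 310/310]
8 stock rods opened.

8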